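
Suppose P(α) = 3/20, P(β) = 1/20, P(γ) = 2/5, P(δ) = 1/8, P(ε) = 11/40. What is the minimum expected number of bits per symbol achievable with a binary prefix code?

2.1 bits/symbol

Repeatedly combine the two least-probable nodes; the expected code length is the sum of the merged weights.
merge 1/20 + 1/8 → 7/40
merge 3/20 + 7/40 → 13/40
merge 11/40 + 13/40 → 3/5
merge 2/5 + 3/5 → 1
L = 7/40 + 13/40 + 3/5 + 1 = 21/10 = 2.1 bits/symbol.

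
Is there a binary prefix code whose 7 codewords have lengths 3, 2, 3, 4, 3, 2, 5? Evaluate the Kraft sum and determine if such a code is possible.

0.96875; yes

With common denominator 2^5 = 32: Σ 2^(−ℓᵢ) = 4/32 + 8/32 + 4/32 + 2/32 + 4/32 + 8/32 + 1/32 = 31/32 = 0.96875.
Kraft's inequality requires Σ ≤ 1; here Σ = 0.96875 ≤ 1, so such a prefix code exists.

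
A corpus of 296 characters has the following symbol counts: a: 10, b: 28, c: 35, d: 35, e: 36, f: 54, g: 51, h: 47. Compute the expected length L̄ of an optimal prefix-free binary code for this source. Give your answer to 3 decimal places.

Probabilities are the counts divided by 296.
Repeatedly combine the two least-probable nodes; the expected code length is the sum of the merged weights.
merge 5/148 + 7/74 → 19/148
merge 35/296 + 35/296 → 35/148
merge 9/74 + 19/148 → 1/4
merge 47/296 + 51/296 → 49/148
merge 27/148 + 35/148 → 31/74
merge 1/4 + 49/148 → 43/74
merge 31/74 + 43/74 → 1
L = 19/148 + 35/148 + 1/4 + 49/148 + 31/74 + 43/74 + 1 = 109/37 ≈ 2.946 bits/symbol.

2.946 bits/symbol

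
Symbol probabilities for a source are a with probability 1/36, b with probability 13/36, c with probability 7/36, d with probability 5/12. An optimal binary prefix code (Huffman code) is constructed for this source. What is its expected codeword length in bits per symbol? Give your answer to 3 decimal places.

Repeatedly combine the two least-probable nodes; the expected code length is the sum of the merged weights.
merge 1/36 + 7/36 → 2/9
merge 2/9 + 13/36 → 7/12
merge 5/12 + 7/12 → 1
L = 2/9 + 7/12 + 1 = 65/36 ≈ 1.806 bits/symbol.

1.806 bits/symbol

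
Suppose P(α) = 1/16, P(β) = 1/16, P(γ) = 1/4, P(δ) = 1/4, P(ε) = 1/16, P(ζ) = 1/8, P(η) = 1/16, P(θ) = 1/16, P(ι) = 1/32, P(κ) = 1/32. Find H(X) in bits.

Each probability is a power of 1/2, so log₂(1/p) is an integer.
H = Σ p·log₂(1/p) = 1/16·4 + 1/16·4 + 1/4·2 + 1/4·2 + 1/16·4 + 1/8·3 + 1/16·4 + 1/16·4 + 1/32·5 + 1/32·5 = 2.9375 bits.

2.9375 bits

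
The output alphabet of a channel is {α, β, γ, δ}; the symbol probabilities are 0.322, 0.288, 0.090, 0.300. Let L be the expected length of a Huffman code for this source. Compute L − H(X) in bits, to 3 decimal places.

Entropy H = −Σ p log₂ p ≈ 1.8774 bits.
Huffman merges: 9/100+36/125→189/500; 3/10+161/500→311/500; 189/500+311/500→1. L = 2 ≈ 2.0000.
L − H = 2.0000 − 1.8774 = 0.123 bits.

0.123 bits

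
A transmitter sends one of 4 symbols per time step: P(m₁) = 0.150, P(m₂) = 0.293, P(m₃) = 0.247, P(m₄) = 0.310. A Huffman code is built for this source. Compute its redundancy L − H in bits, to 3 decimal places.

Entropy H = −Σ p log₂ p ≈ 1.9516 bits.
Huffman merges: 3/20+247/1000→397/1000; 293/1000+31/100→603/1000; 397/1000+603/1000→1. L = 2 ≈ 2.0000.
L − H = 2.0000 − 1.9516 = 0.048 bits.

0.048 bits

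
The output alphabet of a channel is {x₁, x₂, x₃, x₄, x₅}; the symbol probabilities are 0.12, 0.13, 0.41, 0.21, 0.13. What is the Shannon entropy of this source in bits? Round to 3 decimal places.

2.133 bits

H = −Σ pᵢ log₂ pᵢ.
−0.12·log₂(0.12) = 0.3671
−0.13·log₂(0.13) = 0.3826
−0.41·log₂(0.41) = 0.5274
−0.21·log₂(0.21) = 0.4728
−0.13·log₂(0.13) = 0.3826
Sum ≈ 2.1326 → 2.133 bits.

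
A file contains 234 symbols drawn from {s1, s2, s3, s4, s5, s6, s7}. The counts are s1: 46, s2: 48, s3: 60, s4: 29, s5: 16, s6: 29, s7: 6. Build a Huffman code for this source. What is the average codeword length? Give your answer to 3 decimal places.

2.632 bits/symbol

Probabilities are the counts divided by 234.
Repeatedly combine the two least-probable nodes; the expected code length is the sum of the merged weights.
merge 1/39 + 8/117 → 11/117
merge 11/117 + 29/234 → 17/78
merge 29/234 + 23/117 → 25/78
merge 8/39 + 17/78 → 11/26
merge 10/39 + 25/78 → 15/26
merge 11/26 + 15/26 → 1
L = 11/117 + 17/78 + 25/78 + 11/26 + 15/26 + 1 = 308/117 ≈ 2.632 bits/symbol.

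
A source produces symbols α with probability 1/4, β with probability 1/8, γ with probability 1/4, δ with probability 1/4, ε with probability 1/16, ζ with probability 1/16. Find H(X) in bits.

Each probability is a power of 1/2, so log₂(1/p) is an integer.
H = Σ p·log₂(1/p) = 1/4·2 + 1/8·3 + 1/4·2 + 1/4·2 + 1/16·4 + 1/16·4 = 2.375 bits.

2.375 bits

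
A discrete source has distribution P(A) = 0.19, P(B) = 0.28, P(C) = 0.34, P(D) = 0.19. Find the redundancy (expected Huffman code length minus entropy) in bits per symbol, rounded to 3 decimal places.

Entropy H = −Σ p log₂ p ≈ 1.9538 bits.
Huffman merges: 19/100+19/100→19/50; 7/25+17/50→31/50; 19/50+31/50→1. L = 2 ≈ 2.0000.
L − H = 2.0000 − 1.9538 = 0.046 bits.

0.046 bits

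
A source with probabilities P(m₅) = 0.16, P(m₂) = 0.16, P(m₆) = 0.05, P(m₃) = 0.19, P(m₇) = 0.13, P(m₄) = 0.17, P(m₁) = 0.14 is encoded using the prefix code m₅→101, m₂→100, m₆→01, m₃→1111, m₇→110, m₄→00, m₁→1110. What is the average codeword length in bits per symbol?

L̄ = Σ pᵢ·ℓᵢ = 0.16·3 + 0.16·3 + 0.05·2 + 0.19·4 + 0.13·3 + 0.17·2 + 0.14·4 = 3.11 bits/symbol.

3.11 bits/symbol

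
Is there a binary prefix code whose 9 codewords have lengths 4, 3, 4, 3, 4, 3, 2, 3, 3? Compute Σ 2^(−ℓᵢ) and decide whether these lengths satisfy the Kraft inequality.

With common denominator 2^4 = 16: Σ 2^(−ℓᵢ) = 1/16 + 2/16 + 1/16 + 2/16 + 1/16 + 2/16 + 4/16 + 2/16 + 2/16 = 17/16 = 1.0625.
Kraft's inequality requires Σ ≤ 1; here Σ = 1.0625 > 1, so no such prefix code exists.

1.0625; no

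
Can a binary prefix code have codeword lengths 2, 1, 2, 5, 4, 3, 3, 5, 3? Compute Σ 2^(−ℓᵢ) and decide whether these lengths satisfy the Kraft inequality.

1.5; no

With common denominator 2^5 = 32: Σ 2^(−ℓᵢ) = 8/32 + 16/32 + 8/32 + 1/32 + 2/32 + 4/32 + 4/32 + 1/32 + 4/32 = 48/32 = 1.5.
Kraft's inequality requires Σ ≤ 1; here Σ = 1.5 > 1, so no such prefix code exists.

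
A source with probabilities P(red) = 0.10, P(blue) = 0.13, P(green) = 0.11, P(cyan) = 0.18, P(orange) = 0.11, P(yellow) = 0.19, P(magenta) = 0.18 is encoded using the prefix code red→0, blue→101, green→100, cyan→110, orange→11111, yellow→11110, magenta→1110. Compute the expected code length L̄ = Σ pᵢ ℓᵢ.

3.58 bits/symbol

L̄ = Σ pᵢ·ℓᵢ = 0.10·1 + 0.13·3 + 0.11·3 + 0.18·3 + 0.11·5 + 0.19·5 + 0.18·4 = 3.58 bits/symbol.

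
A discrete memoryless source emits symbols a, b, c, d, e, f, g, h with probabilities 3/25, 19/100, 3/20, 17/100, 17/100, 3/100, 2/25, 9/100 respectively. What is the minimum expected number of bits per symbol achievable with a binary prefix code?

Repeatedly combine the two least-probable nodes; the expected code length is the sum of the merged weights.
merge 3/100 + 2/25 → 11/100
merge 9/100 + 11/100 → 1/5
merge 3/25 + 3/20 → 27/100
merge 17/100 + 17/100 → 17/50
merge 19/100 + 1/5 → 39/100
merge 27/100 + 17/50 → 61/100
merge 39/100 + 61/100 → 1
L = 11/100 + 1/5 + 27/100 + 17/50 + 39/100 + 61/100 + 1 = 73/25 = 2.92 bits/symbol.

2.92 bits/symbol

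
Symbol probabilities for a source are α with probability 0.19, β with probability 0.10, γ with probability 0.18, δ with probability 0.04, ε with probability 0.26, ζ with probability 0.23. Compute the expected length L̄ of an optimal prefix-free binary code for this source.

2.46 bits/symbol

Repeatedly combine the two least-probable nodes; the expected code length is the sum of the merged weights.
merge 1/25 + 1/10 → 7/50
merge 7/50 + 9/50 → 8/25
merge 19/100 + 23/100 → 21/50
merge 13/50 + 8/25 → 29/50
merge 21/50 + 29/50 → 1
L = 7/50 + 8/25 + 21/50 + 29/50 + 1 = 123/50 = 2.46 bits/symbol.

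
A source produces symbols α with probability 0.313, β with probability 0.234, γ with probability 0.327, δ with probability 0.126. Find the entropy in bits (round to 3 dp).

1.919 bits

H = −Σ pᵢ log₂ pᵢ.
−0.313·log₂(0.313) = 0.5245
−0.234·log₂(0.234) = 0.4903
−0.327·log₂(0.327) = 0.5273
−0.126·log₂(0.126) = 0.3766
Sum ≈ 1.9187 → 1.919 bits.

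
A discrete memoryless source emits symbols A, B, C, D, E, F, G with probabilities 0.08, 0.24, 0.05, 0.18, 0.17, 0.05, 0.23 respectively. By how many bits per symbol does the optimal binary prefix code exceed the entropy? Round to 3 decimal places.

Entropy H = −Σ p log₂ p ≈ 2.5854 bits.
Huffman merges: 1/20+1/20→1/10; 2/25+1/10→9/50; 17/100+9/50→7/20; 9/50+23/100→41/100; 6/25+7/20→59/100; 41/100+59/100→1. L = 263/100 ≈ 2.6300.
L − H = 2.6300 − 2.5854 = 0.045 bits.

0.045 bits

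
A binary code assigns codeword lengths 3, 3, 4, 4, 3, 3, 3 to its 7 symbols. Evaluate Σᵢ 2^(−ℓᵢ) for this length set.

0.75

With common denominator 2^4 = 16: Σ 2^(−ℓᵢ) = 2/16 + 2/16 + 1/16 + 1/16 + 2/16 + 2/16 + 2/16 = 12/16 = 0.75.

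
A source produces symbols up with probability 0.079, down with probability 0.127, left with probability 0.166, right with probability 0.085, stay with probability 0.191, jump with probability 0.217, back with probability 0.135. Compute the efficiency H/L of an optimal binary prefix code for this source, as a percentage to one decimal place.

Entropy H = −Σ p log₂ p ≈ 2.7243 bits.
Huffman merges: 79/1000+17/200→41/250; 127/1000+27/200→131/500; 41/250+83/500→33/100; 191/1000+217/1000→51/125; 131/500+33/100→74/125; 51/125+74/125→1. L = 689/250 ≈ 2.7560.
Efficiency = H/L = 2.7243/2.7560 = 98.8%.

98.8%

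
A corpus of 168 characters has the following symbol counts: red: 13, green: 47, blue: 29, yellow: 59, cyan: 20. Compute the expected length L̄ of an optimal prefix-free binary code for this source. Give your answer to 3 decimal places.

Probabilities are the counts divided by 168.
Repeatedly combine the two least-probable nodes; the expected code length is the sum of the merged weights.
merge 13/168 + 5/42 → 11/56
merge 29/168 + 11/56 → 31/84
merge 47/168 + 59/168 → 53/84
merge 31/84 + 53/84 → 1
L = 11/56 + 31/84 + 53/84 + 1 = 123/56 ≈ 2.196 bits/symbol.

2.196 bits/symbol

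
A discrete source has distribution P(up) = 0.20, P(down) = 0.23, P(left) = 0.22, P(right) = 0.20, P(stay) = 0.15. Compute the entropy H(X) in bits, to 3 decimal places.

H = −Σ pᵢ log₂ pᵢ.
−0.20·log₂(0.20) = 0.4644
−0.23·log₂(0.23) = 0.4877
−0.22·log₂(0.22) = 0.4806
−0.20·log₂(0.20) = 0.4644
−0.15·log₂(0.15) = 0.4105
Sum ≈ 2.3076 → 2.308 bits.

2.308 bits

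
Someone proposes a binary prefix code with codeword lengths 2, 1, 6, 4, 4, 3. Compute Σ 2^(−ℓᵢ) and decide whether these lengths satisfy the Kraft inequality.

1.015625; no

With common denominator 2^6 = 64: Σ 2^(−ℓᵢ) = 16/64 + 32/64 + 1/64 + 4/64 + 4/64 + 8/64 = 65/64 = 1.015625.
Kraft's inequality requires Σ ≤ 1; here Σ = 1.015625 > 1, so no such prefix code exists.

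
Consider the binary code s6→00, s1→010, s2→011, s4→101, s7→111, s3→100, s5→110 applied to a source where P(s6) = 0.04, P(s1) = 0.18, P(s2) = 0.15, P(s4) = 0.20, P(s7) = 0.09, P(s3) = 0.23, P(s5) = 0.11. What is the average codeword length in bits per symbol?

L̄ = Σ pᵢ·ℓᵢ = 0.04·2 + 0.18·3 + 0.15·3 + 0.20·3 + 0.09·3 + 0.23·3 + 0.11·3 = 2.96 bits/symbol.

2.96 bits/symbol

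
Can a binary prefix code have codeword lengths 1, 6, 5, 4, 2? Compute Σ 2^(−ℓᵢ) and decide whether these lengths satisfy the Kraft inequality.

With common denominator 2^6 = 64: Σ 2^(−ℓᵢ) = 32/64 + 1/64 + 2/64 + 4/64 + 16/64 = 55/64 = 0.859375.
Kraft's inequality requires Σ ≤ 1; here Σ = 0.859375 ≤ 1, so such a prefix code exists.

0.859375; yes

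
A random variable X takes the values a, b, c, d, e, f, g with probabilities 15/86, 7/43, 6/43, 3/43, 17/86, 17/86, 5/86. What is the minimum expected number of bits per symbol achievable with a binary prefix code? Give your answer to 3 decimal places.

2.733 bits/symbol

Repeatedly combine the two least-probable nodes; the expected code length is the sum of the merged weights.
merge 5/86 + 3/43 → 11/86
merge 11/86 + 6/43 → 23/86
merge 7/43 + 15/86 → 29/86
merge 17/86 + 17/86 → 17/43
merge 23/86 + 29/86 → 26/43
merge 17/43 + 26/43 → 1
L = 11/86 + 23/86 + 29/86 + 17/43 + 26/43 + 1 = 235/86 ≈ 2.733 bits/symbol.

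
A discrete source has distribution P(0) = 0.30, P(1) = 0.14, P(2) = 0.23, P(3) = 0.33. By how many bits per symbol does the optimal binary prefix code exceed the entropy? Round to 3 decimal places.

0.066 bits

Entropy H = −Σ p log₂ p ≈ 1.9337 bits.
Huffman merges: 7/50+23/100→37/100; 3/10+33/100→63/100; 37/100+63/100→1. L = 2 ≈ 2.0000.
L − H = 2.0000 − 1.9337 = 0.066 bits.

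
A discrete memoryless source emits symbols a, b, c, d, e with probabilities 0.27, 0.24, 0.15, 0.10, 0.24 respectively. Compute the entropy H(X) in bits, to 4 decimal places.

H = −Σ pᵢ log₂ pᵢ.
−0.27·log₂(0.27) = 0.5100
−0.24·log₂(0.24) = 0.4941
−0.15·log₂(0.15) = 0.4105
−0.10·log₂(0.10) = 0.3322
−0.24·log₂(0.24) = 0.4941
Sum ≈ 2.2410 → 2.2410 bits.

2.2410 bits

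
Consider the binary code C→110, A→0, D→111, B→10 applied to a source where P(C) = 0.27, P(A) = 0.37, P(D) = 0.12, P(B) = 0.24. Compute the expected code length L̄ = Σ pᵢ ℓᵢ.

L̄ = Σ pᵢ·ℓᵢ = 0.27·3 + 0.37·1 + 0.12·3 + 0.24·2 = 2.02 bits/symbol.

2.02 bits/symbol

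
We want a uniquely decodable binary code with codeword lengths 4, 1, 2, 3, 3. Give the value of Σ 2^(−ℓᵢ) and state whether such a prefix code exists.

With common denominator 2^4 = 16: Σ 2^(−ℓᵢ) = 1/16 + 8/16 + 4/16 + 2/16 + 2/16 = 17/16 = 1.0625.
Kraft's inequality requires Σ ≤ 1; here Σ = 1.0625 > 1, so no such prefix code exists.

1.0625; no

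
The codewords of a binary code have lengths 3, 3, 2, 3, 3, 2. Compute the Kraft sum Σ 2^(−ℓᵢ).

With common denominator 2^3 = 8: Σ 2^(−ℓᵢ) = 1/8 + 1/8 + 2/8 + 1/8 + 1/8 + 2/8 = 8/8 = 1.

1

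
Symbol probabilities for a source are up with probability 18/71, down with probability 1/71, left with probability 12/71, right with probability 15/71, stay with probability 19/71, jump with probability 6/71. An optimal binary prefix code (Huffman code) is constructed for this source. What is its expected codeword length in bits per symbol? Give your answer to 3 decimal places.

Repeatedly combine the two least-probable nodes; the expected code length is the sum of the merged weights.
merge 1/71 + 6/71 → 7/71
merge 7/71 + 12/71 → 19/71
merge 15/71 + 18/71 → 33/71
merge 19/71 + 19/71 → 38/71
merge 33/71 + 38/71 → 1
L = 7/71 + 19/71 + 33/71 + 38/71 + 1 = 168/71 ≈ 2.366 bits/symbol.

2.366 bits/symbol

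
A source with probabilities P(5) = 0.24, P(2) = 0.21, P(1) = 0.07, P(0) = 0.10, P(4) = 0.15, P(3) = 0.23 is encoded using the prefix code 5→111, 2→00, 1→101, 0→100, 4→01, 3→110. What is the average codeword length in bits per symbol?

L̄ = Σ pᵢ·ℓᵢ = 0.24·3 + 0.21·2 + 0.07·3 + 0.10·3 + 0.15·2 + 0.23·3 = 2.64 bits/symbol.

2.64 bits/symbol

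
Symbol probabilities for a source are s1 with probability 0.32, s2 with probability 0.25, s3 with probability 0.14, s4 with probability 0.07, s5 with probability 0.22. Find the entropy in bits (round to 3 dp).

H = −Σ pᵢ log₂ pᵢ.
−0.32·log₂(0.32) = 0.5260
−0.25·log₂(0.25) = 0.5000
−0.14·log₂(0.14) = 0.3971
−0.07·log₂(0.07) = 0.2686
−0.22·log₂(0.22) = 0.4806
Sum ≈ 2.1723 → 2.172 bits.

2.172 bits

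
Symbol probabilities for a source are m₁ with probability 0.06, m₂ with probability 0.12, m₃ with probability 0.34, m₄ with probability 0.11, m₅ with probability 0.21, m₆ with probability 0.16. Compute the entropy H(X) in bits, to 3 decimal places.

H = −Σ pᵢ log₂ pᵢ.
−0.06·log₂(0.06) = 0.2435
−0.12·log₂(0.12) = 0.3671
−0.34·log₂(0.34) = 0.5292
−0.11·log₂(0.11) = 0.3503
−0.21·log₂(0.21) = 0.4728
−0.16·log₂(0.16) = 0.4230
Sum ≈ 2.3859 → 2.386 bits.

2.386 bits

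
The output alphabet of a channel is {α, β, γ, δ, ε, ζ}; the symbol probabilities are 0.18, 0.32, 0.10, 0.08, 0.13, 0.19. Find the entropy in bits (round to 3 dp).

2.433 bits

H = −Σ pᵢ log₂ pᵢ.
−0.18·log₂(0.18) = 0.4453
−0.32·log₂(0.32) = 0.5260
−0.10·log₂(0.10) = 0.3322
−0.08·log₂(0.08) = 0.2915
−0.13·log₂(0.13) = 0.3826
−0.19·log₂(0.19) = 0.4552
Sum ≈ 2.4329 → 2.433 bits.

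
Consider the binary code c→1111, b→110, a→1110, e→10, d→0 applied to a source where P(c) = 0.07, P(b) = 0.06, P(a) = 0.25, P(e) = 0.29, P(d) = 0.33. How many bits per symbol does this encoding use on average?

L̄ = Σ pᵢ·ℓᵢ = 0.07·4 + 0.06·3 + 0.25·4 + 0.29·2 + 0.33·1 = 2.37 bits/symbol.

2.37 bits/symbol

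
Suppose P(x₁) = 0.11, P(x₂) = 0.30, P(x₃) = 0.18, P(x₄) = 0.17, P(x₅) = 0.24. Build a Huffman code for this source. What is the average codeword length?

2.28 bits/symbol

Repeatedly combine the two least-probable nodes; the expected code length is the sum of the merged weights.
merge 11/100 + 17/100 → 7/25
merge 9/50 + 6/25 → 21/50
merge 7/25 + 3/10 → 29/50
merge 21/50 + 29/50 → 1
L = 7/25 + 21/50 + 29/50 + 1 = 57/25 = 2.28 bits/symbol.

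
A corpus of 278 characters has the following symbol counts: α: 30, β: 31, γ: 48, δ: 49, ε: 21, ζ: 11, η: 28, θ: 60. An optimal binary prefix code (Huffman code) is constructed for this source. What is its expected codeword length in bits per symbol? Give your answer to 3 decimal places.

2.899 bits/symbol

Probabilities are the counts divided by 278.
Repeatedly combine the two least-probable nodes; the expected code length is the sum of the merged weights.
merge 11/278 + 21/278 → 16/139
merge 14/139 + 15/139 → 29/139
merge 31/278 + 16/139 → 63/278
merge 24/139 + 49/278 → 97/278
merge 29/139 + 30/139 → 59/139
merge 63/278 + 97/278 → 80/139
merge 59/139 + 80/139 → 1
L = 16/139 + 29/139 + 63/278 + 97/278 + 59/139 + 80/139 + 1 = 403/139 ≈ 2.899 bits/symbol.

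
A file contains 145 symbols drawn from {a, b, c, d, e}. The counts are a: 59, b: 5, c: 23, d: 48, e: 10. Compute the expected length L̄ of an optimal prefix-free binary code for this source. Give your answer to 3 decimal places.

1.959 bits/symbol

Probabilities are the counts divided by 145.
Repeatedly combine the two least-probable nodes; the expected code length is the sum of the merged weights.
merge 1/29 + 2/29 → 3/29
merge 3/29 + 23/145 → 38/145
merge 38/145 + 48/145 → 86/145
merge 59/145 + 86/145 → 1
L = 3/29 + 38/145 + 86/145 + 1 = 284/145 ≈ 1.959 bits/symbol.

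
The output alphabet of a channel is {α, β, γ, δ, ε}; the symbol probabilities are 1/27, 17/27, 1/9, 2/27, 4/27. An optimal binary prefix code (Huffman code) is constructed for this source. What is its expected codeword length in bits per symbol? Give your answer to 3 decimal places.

1.704 bits/symbol

Repeatedly combine the two least-probable nodes; the expected code length is the sum of the merged weights.
merge 1/27 + 2/27 → 1/9
merge 1/9 + 1/9 → 2/9
merge 4/27 + 2/9 → 10/27
merge 10/27 + 17/27 → 1
L = 1/9 + 2/9 + 10/27 + 1 = 46/27 ≈ 1.704 bits/symbol.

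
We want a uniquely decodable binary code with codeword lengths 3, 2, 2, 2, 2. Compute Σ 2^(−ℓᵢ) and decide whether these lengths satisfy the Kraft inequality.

1.125; no

With common denominator 2^3 = 8: Σ 2^(−ℓᵢ) = 1/8 + 2/8 + 2/8 + 2/8 + 2/8 = 9/8 = 1.125.
Kraft's inequality requires Σ ≤ 1; here Σ = 1.125 > 1, so no such prefix code exists.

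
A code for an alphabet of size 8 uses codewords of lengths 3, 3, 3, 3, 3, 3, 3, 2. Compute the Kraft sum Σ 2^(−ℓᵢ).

With common denominator 2^3 = 8: Σ 2^(−ℓᵢ) = 1/8 + 1/8 + 1/8 + 1/8 + 1/8 + 1/8 + 1/8 + 2/8 = 9/8 = 1.125.

1.125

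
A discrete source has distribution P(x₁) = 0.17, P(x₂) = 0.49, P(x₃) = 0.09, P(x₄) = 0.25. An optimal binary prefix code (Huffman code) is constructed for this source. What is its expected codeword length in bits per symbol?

Repeatedly combine the two least-probable nodes; the expected code length is the sum of the merged weights.
merge 9/100 + 17/100 → 13/50
merge 1/4 + 13/50 → 51/100
merge 49/100 + 51/100 → 1
L = 13/50 + 51/100 + 1 = 177/100 = 1.77 bits/symbol.

1.77 bits/symbol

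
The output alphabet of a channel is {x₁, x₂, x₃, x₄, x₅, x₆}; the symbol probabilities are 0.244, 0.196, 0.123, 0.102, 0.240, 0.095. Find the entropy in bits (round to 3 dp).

2.482 bits

H = −Σ pᵢ log₂ pᵢ.
−0.244·log₂(0.244) = 0.4966
−0.196·log₂(0.196) = 0.4608
−0.123·log₂(0.123) = 0.3719
−0.102·log₂(0.102) = 0.3359
−0.240·log₂(0.240) = 0.4941
−0.095·log₂(0.095) = 0.3226
Sum ≈ 2.4819 → 2.482 bits.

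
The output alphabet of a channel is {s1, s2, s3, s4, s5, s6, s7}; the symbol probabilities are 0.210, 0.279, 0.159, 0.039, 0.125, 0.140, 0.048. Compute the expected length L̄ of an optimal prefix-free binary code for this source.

Repeatedly combine the two least-probable nodes; the expected code length is the sum of the merged weights.
merge 39/1000 + 6/125 → 87/1000
merge 87/1000 + 1/8 → 53/250
merge 7/50 + 159/1000 → 299/1000
merge 21/100 + 53/250 → 211/500
merge 279/1000 + 299/1000 → 289/500
merge 211/500 + 289/500 → 1
L = 87/1000 + 53/250 + 299/1000 + 211/500 + 289/500 + 1 = 1299/500 = 2.598 bits/symbol.

2.598 bits/symbol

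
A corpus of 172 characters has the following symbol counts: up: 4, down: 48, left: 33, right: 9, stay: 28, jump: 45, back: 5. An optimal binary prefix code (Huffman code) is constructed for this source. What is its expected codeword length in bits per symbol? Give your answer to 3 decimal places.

2.424 bits/symbol

Probabilities are the counts divided by 172.
Repeatedly combine the two least-probable nodes; the expected code length is the sum of the merged weights.
merge 1/43 + 5/172 → 9/172
merge 9/172 + 9/172 → 9/86
merge 9/86 + 7/43 → 23/86
merge 33/172 + 45/172 → 39/86
merge 23/86 + 12/43 → 47/86
merge 39/86 + 47/86 → 1
L = 9/172 + 9/86 + 23/86 + 39/86 + 47/86 + 1 = 417/172 ≈ 2.424 bits/symbol.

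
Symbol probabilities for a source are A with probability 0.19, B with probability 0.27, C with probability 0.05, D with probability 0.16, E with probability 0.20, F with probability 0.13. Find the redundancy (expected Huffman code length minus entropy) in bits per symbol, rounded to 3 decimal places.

0.069 bits

Entropy H = −Σ p log₂ p ≈ 2.4514 bits.
Huffman merges: 1/20+13/100→9/50; 4/25+9/50→17/50; 19/100+1/5→39/100; 27/100+17/50→61/100; 39/100+61/100→1. L = 63/25 ≈ 2.5200.
L − H = 2.5200 − 2.4514 = 0.069 bits.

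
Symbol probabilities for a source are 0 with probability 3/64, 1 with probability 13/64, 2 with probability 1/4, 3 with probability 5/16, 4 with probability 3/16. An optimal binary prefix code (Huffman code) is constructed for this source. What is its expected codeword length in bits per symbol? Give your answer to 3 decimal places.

2.234 bits/symbol

Repeatedly combine the two least-probable nodes; the expected code length is the sum of the merged weights.
merge 3/64 + 3/16 → 15/64
merge 13/64 + 15/64 → 7/16
merge 1/4 + 5/16 → 9/16
merge 7/16 + 9/16 → 1
L = 15/64 + 7/16 + 9/16 + 1 = 143/64 ≈ 2.234 bits/symbol.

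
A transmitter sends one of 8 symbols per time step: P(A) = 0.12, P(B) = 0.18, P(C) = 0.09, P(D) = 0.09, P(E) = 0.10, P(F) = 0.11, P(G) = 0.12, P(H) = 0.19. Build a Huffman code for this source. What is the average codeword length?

2.99 bits/symbol

Repeatedly combine the two least-probable nodes; the expected code length is the sum of the merged weights.
merge 9/100 + 9/100 → 9/50
merge 1/10 + 11/100 → 21/100
merge 3/25 + 3/25 → 6/25
merge 9/50 + 9/50 → 9/25
merge 19/100 + 21/100 → 2/5
merge 6/25 + 9/25 → 3/5
merge 2/5 + 3/5 → 1
L = 9/50 + 21/100 + 6/25 + 9/25 + 2/5 + 3/5 + 1 = 299/100 = 2.99 bits/symbol.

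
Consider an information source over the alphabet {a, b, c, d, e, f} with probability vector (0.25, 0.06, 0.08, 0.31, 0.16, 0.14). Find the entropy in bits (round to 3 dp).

2.379 bits

H = −Σ pᵢ log₂ pᵢ.
−0.25·log₂(0.25) = 0.5000
−0.06·log₂(0.06) = 0.2435
−0.08·log₂(0.08) = 0.2915
−0.31·log₂(0.31) = 0.5238
−0.16·log₂(0.16) = 0.4230
−0.14·log₂(0.14) = 0.3971
Sum ≈ 2.3790 → 2.379 bits.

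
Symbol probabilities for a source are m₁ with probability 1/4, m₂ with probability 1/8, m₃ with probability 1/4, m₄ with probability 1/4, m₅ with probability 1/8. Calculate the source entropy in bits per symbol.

Each probability is a power of 1/2, so log₂(1/p) is an integer.
H = Σ p·log₂(1/p) = 1/4·2 + 1/8·3 + 1/4·2 + 1/4·2 + 1/8·3 = 2.25 bits.

2.25 bits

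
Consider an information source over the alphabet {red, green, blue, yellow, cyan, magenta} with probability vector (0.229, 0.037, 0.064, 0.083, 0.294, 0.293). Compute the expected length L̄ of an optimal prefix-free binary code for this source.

Repeatedly combine the two least-probable nodes; the expected code length is the sum of the merged weights.
merge 37/1000 + 8/125 → 101/1000
merge 83/1000 + 101/1000 → 23/125
merge 23/125 + 229/1000 → 413/1000
merge 293/1000 + 147/500 → 587/1000
merge 413/1000 + 587/1000 → 1
L = 101/1000 + 23/125 + 413/1000 + 587/1000 + 1 = 457/200 = 2.285 bits/symbol.

2.285 bits/symbol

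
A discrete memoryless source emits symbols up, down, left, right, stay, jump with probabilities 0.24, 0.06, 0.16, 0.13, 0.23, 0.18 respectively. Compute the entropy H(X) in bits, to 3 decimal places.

H = −Σ pᵢ log₂ pᵢ.
−0.24·log₂(0.24) = 0.4941
−0.06·log₂(0.06) = 0.2435
−0.16·log₂(0.16) = 0.4230
−0.13·log₂(0.13) = 0.3826
−0.23·log₂(0.23) = 0.4877
−0.18·log₂(0.18) = 0.4453
Sum ≈ 2.4763 → 2.476 bits.

2.476 bits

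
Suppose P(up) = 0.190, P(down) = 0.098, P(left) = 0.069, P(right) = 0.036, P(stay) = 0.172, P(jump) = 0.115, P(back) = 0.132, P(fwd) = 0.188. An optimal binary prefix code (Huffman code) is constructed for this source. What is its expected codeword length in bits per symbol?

Repeatedly combine the two least-probable nodes; the expected code length is the sum of the merged weights.
merge 9/250 + 69/1000 → 21/200
merge 49/500 + 21/200 → 203/1000
merge 23/200 + 33/250 → 247/1000
merge 43/250 + 47/250 → 9/25
merge 19/100 + 203/1000 → 393/1000
merge 247/1000 + 9/25 → 607/1000
merge 393/1000 + 607/1000 → 1
L = 21/200 + 203/1000 + 247/1000 + 9/25 + 393/1000 + 607/1000 + 1 = 583/200 = 2.915 bits/symbol.

2.915 bits/symbol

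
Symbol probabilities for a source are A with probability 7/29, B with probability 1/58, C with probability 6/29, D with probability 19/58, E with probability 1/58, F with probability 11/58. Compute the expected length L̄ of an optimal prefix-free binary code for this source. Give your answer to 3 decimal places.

Repeatedly combine the two least-probable nodes; the expected code length is the sum of the merged weights.
merge 1/58 + 1/58 → 1/29
merge 1/29 + 11/58 → 13/58
merge 6/29 + 13/58 → 25/58
merge 7/29 + 19/58 → 33/58
merge 25/58 + 33/58 → 1
L = 1/29 + 13/58 + 25/58 + 33/58 + 1 = 131/58 ≈ 2.259 bits/symbol.

2.259 bits/symbol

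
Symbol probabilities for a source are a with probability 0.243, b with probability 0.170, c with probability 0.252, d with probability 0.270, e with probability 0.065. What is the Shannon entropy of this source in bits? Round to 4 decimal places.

2.1980 bits

H = −Σ pᵢ log₂ pᵢ.
−0.243·log₂(0.243) = 0.4960
−0.170·log₂(0.170) = 0.4346
−0.252·log₂(0.252) = 0.5011
−0.270·log₂(0.270) = 0.5100
−0.065·log₂(0.065) = 0.2563
Sum ≈ 2.1980 → 2.1980 bits.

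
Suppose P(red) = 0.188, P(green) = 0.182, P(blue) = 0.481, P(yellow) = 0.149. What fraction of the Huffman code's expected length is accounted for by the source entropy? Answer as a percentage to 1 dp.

98.3%

Entropy H = −Σ p log₂ p ≈ 1.8178 bits.
Huffman merges: 149/1000+91/500→331/1000; 47/250+331/1000→519/1000; 481/1000+519/1000→1. L = 37/20 ≈ 1.8500.
Efficiency = H/L = 1.8178/1.8500 = 98.3%.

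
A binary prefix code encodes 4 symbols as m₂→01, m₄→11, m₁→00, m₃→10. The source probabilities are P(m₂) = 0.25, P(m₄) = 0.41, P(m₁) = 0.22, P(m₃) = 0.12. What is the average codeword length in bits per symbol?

2 bits/symbol

L̄ = Σ pᵢ·ℓᵢ = 0.25·2 + 0.41·2 + 0.22·2 + 0.12·2 = 2 bits/symbol.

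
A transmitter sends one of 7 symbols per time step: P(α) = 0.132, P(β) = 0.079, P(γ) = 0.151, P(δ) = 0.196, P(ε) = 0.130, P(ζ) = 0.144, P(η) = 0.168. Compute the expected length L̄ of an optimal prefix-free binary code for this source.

Repeatedly combine the two least-probable nodes; the expected code length is the sum of the merged weights.
merge 79/1000 + 13/100 → 209/1000
merge 33/250 + 18/125 → 69/250
merge 151/1000 + 21/125 → 319/1000
merge 49/250 + 209/1000 → 81/200
merge 69/250 + 319/1000 → 119/200
merge 81/200 + 119/200 → 1
L = 209/1000 + 69/250 + 319/1000 + 81/200 + 119/200 + 1 = 701/250 = 2.804 bits/symbol.

2.804 bits/symbol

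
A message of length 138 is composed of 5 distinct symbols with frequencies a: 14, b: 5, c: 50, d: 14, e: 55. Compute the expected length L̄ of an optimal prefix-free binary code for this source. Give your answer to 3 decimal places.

Probabilities are the counts divided by 138.
Repeatedly combine the two least-probable nodes; the expected code length is the sum of the merged weights.
merge 5/138 + 7/69 → 19/138
merge 7/69 + 19/138 → 11/46
merge 11/46 + 25/69 → 83/138
merge 55/138 + 83/138 → 1
L = 19/138 + 11/46 + 83/138 + 1 = 91/46 ≈ 1.978 bits/symbol.

1.978 bits/symbol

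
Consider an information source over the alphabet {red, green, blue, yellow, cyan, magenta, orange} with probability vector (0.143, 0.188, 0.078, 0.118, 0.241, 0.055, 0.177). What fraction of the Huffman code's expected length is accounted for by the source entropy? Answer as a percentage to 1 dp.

Entropy H = −Σ p log₂ p ≈ 2.6725 bits.
Huffman merges: 11/200+39/500→133/1000; 59/500+133/1000→251/1000; 143/1000+177/1000→8/25; 47/250+241/1000→429/1000; 251/1000+8/25→571/1000; 429/1000+571/1000→1. L = 338/125 ≈ 2.7040.
Efficiency = H/L = 2.6725/2.7040 = 98.8%.

98.8%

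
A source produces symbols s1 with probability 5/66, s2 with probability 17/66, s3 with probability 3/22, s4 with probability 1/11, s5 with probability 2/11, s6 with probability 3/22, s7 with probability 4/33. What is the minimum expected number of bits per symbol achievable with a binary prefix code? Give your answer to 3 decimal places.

Repeatedly combine the two least-probable nodes; the expected code length is the sum of the merged weights.
merge 5/66 + 1/11 → 1/6
merge 4/33 + 3/22 → 17/66
merge 3/22 + 1/6 → 10/33
merge 2/11 + 17/66 → 29/66
merge 17/66 + 10/33 → 37/66
merge 29/66 + 37/66 → 1
L = 1/6 + 17/66 + 10/33 + 29/66 + 37/66 + 1 = 30/11 ≈ 2.727 bits/symbol.

2.727 bits/symbol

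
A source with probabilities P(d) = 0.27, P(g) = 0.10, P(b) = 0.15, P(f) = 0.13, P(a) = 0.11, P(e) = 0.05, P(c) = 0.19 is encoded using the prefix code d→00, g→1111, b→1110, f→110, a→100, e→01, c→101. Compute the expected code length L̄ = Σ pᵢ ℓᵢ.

2.93 bits/symbol

L̄ = Σ pᵢ·ℓᵢ = 0.27·2 + 0.10·4 + 0.15·4 + 0.13·3 + 0.11·3 + 0.05·2 + 0.19·3 = 2.93 bits/symbol.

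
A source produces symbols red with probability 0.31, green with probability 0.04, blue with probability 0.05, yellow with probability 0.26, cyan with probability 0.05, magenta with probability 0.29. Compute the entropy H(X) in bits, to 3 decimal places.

2.165 bits

H = −Σ pᵢ log₂ pᵢ.
−0.31·log₂(0.31) = 0.5238
−0.04·log₂(0.04) = 0.1858
−0.05·log₂(0.05) = 0.2161
−0.26·log₂(0.26) = 0.5053
−0.05·log₂(0.05) = 0.2161
−0.29·log₂(0.29) = 0.5179
Sum ≈ 2.1649 → 2.165 bits.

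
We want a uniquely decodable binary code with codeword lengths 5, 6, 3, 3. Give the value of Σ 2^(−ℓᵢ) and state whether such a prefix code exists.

With common denominator 2^6 = 64: Σ 2^(−ℓᵢ) = 2/64 + 1/64 + 8/64 + 8/64 = 19/64 = 0.296875.
Kraft's inequality requires Σ ≤ 1; here Σ = 0.296875 ≤ 1, so such a prefix code exists.

0.296875; yes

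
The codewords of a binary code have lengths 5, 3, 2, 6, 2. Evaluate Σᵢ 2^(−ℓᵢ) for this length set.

0.671875

With common denominator 2^6 = 64: Σ 2^(−ℓᵢ) = 2/64 + 8/64 + 16/64 + 1/64 + 16/64 = 43/64 = 0.671875.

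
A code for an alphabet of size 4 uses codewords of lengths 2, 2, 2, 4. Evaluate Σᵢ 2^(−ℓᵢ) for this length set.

0.8125

With common denominator 2^4 = 16: Σ 2^(−ℓᵢ) = 4/16 + 4/16 + 4/16 + 1/16 = 13/16 = 0.8125.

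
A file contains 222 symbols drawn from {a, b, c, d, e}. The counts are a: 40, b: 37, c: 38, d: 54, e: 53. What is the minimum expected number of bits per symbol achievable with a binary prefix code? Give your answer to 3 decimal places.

Probabilities are the counts divided by 222.
Repeatedly combine the two least-probable nodes; the expected code length is the sum of the merged weights.
merge 1/6 + 19/111 → 25/74
merge 20/111 + 53/222 → 31/74
merge 9/37 + 25/74 → 43/74
merge 31/74 + 43/74 → 1
L = 25/74 + 31/74 + 43/74 + 1 = 173/74 ≈ 2.338 bits/symbol.

2.338 bits/symbol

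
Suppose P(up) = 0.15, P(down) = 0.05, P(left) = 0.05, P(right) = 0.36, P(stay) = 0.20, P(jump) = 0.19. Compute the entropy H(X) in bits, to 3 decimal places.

H = −Σ pᵢ log₂ pᵢ.
−0.15·log₂(0.15) = 0.4105
−0.05·log₂(0.05) = 0.2161
−0.05·log₂(0.05) = 0.2161
−0.36·log₂(0.36) = 0.5306
−0.20·log₂(0.20) = 0.4644
−0.19·log₂(0.19) = 0.4552
Sum ≈ 2.2930 → 2.293 bits.

2.293 bits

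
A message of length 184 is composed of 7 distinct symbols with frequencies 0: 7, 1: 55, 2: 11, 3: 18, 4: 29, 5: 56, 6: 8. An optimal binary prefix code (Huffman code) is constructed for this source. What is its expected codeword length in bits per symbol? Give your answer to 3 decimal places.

2.462 bits/symbol

Probabilities are the counts divided by 184.
Repeatedly combine the two least-probable nodes; the expected code length is the sum of the merged weights.
merge 7/184 + 1/23 → 15/184
merge 11/184 + 15/184 → 13/92
merge 9/92 + 13/92 → 11/46
merge 29/184 + 11/46 → 73/184
merge 55/184 + 7/23 → 111/184
merge 73/184 + 111/184 → 1
L = 15/184 + 13/92 + 11/46 + 73/184 + 111/184 + 1 = 453/184 ≈ 2.462 bits/symbol.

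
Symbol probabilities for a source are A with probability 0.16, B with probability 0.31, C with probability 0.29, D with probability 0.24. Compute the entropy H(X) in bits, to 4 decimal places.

1.9588 bits

H = −Σ pᵢ log₂ pᵢ.
−0.16·log₂(0.16) = 0.4230
−0.31·log₂(0.31) = 0.5238
−0.29·log₂(0.29) = 0.5179
−0.24·log₂(0.24) = 0.4941
Sum ≈ 1.9588 → 1.9588 bits.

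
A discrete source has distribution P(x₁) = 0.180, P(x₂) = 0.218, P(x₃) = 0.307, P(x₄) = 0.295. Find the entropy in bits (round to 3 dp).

1.967 bits

H = −Σ pᵢ log₂ pᵢ.
−0.180·log₂(0.180) = 0.4453
−0.218·log₂(0.218) = 0.4791
−0.307·log₂(0.307) = 0.5230
−0.295·log₂(0.295) = 0.5196
Sum ≈ 1.9670 → 1.967 bits.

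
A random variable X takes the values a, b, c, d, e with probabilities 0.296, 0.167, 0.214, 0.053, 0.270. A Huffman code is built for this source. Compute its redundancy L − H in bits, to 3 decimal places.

Entropy H = −Σ p log₂ p ≈ 2.1617 bits.
Huffman merges: 53/1000+167/1000→11/50; 107/500+11/50→217/500; 27/100+37/125→283/500; 217/500+283/500→1. L = 111/50 ≈ 2.2200.
L − H = 2.2200 − 2.1617 = 0.058 bits.

0.058 bits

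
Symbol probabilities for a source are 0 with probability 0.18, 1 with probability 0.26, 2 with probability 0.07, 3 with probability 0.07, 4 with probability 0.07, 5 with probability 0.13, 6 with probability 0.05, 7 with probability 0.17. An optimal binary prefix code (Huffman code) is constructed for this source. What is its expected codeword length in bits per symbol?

Repeatedly combine the two least-probable nodes; the expected code length is the sum of the merged weights.
merge 1/20 + 7/100 → 3/25
merge 7/100 + 7/100 → 7/50
merge 3/25 + 13/100 → 1/4
merge 7/50 + 17/100 → 31/100
merge 9/50 + 1/4 → 43/100
merge 13/50 + 31/100 → 57/100
merge 43/100 + 57/100 → 1
L = 3/25 + 7/50 + 1/4 + 31/100 + 43/100 + 57/100 + 1 = 141/50 = 2.82 bits/symbol.

2.82 bits/symbol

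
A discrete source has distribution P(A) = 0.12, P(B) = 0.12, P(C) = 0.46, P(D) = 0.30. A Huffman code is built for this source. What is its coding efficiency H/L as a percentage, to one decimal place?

Entropy H = −Σ p log₂ p ≈ 1.7706 bits.
Huffman merges: 3/25+3/25→6/25; 6/25+3/10→27/50; 23/50+27/50→1. L = 89/50 ≈ 1.7800.
Efficiency = H/L = 1.7706/1.7800 = 99.5%.

99.5%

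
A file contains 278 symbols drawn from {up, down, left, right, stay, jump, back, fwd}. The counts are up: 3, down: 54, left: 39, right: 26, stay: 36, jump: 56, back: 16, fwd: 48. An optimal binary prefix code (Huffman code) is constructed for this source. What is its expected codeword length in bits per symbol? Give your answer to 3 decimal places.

2.835 bits/symbol

Probabilities are the counts divided by 278.
Repeatedly combine the two least-probable nodes; the expected code length is the sum of the merged weights.
merge 3/278 + 8/139 → 19/278
merge 19/278 + 13/139 → 45/278
merge 18/139 + 39/278 → 75/278
merge 45/278 + 24/139 → 93/278
merge 27/139 + 28/139 → 55/139
merge 75/278 + 93/278 → 84/139
merge 55/139 + 84/139 → 1
L = 19/278 + 45/278 + 75/278 + 93/278 + 55/139 + 84/139 + 1 = 394/139 ≈ 2.835 bits/symbol.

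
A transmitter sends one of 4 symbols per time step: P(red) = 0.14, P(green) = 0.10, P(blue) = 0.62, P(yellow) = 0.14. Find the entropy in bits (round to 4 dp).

H = −Σ pᵢ log₂ pᵢ.
−0.14·log₂(0.14) = 0.3971
−0.10·log₂(0.10) = 0.3322
−0.62·log₂(0.62) = 0.4276
−0.14·log₂(0.14) = 0.3971
Sum ≈ 1.5540 → 1.5540 bits.

1.5540 bits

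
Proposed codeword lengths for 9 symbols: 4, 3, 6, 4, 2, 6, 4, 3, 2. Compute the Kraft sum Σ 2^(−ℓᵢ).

With common denominator 2^6 = 64: Σ 2^(−ℓᵢ) = 4/64 + 8/64 + 1/64 + 4/64 + 16/64 + 1/64 + 4/64 + 8/64 + 16/64 = 62/64 = 0.96875.

0.96875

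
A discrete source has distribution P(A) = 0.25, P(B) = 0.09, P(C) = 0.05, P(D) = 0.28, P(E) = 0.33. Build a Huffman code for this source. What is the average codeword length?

2.14 bits/symbol

Repeatedly combine the two least-probable nodes; the expected code length is the sum of the merged weights.
merge 1/20 + 9/100 → 7/50
merge 7/50 + 1/4 → 39/100
merge 7/25 + 33/100 → 61/100
merge 39/100 + 61/100 → 1
L = 7/50 + 39/100 + 61/100 + 1 = 107/50 = 2.14 bits/symbol.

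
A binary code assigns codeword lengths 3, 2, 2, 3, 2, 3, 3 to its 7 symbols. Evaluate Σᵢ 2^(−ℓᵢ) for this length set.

1.25

With common denominator 2^3 = 8: Σ 2^(−ℓᵢ) = 1/8 + 2/8 + 2/8 + 1/8 + 2/8 + 1/8 + 1/8 = 10/8 = 1.25.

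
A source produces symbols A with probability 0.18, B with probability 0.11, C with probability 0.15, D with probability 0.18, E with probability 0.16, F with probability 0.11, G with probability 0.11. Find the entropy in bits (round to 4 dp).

2.7750 bits

H = −Σ pᵢ log₂ pᵢ.
−0.18·log₂(0.18) = 0.4453
−0.11·log₂(0.11) = 0.3503
−0.15·log₂(0.15) = 0.4105
−0.18·log₂(0.18) = 0.4453
−0.16·log₂(0.16) = 0.4230
−0.11·log₂(0.11) = 0.3503
−0.11·log₂(0.11) = 0.3503
Sum ≈ 2.7750 → 2.7750 bits.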